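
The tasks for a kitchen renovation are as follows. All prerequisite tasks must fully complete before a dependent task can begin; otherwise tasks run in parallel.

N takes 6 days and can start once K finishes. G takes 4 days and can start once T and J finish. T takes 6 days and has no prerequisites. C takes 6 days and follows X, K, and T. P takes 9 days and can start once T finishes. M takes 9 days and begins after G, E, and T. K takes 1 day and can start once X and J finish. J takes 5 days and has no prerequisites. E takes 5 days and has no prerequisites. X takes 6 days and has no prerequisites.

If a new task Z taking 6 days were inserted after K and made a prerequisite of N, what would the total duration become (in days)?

19

Originally the kitchen renovation takes 19 days.
With Z inserted, N now waits for max(K, Z).
New critical path: T→G→M = 6+4+9 = 19 ⇒ 19 days.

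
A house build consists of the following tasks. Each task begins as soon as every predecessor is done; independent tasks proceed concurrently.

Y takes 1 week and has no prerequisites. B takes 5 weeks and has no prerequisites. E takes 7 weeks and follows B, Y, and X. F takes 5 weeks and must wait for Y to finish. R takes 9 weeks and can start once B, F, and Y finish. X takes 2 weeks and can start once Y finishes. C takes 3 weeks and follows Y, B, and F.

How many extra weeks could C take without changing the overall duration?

Y→F→R = 1+5+9 = 15 sets the makespan at 15 weeks.
The longest chain containing C totals 9 weeks.
Float = 15 − 9 = 6.

6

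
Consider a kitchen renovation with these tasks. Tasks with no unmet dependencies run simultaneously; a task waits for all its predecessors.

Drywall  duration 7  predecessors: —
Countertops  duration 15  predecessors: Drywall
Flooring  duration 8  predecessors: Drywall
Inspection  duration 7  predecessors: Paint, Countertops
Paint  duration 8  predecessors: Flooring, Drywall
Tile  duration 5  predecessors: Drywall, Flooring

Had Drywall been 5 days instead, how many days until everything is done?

28

The binding path is Drywall→Flooring→Paint→Inspection = 7+8+8+7 = 30; finish at 30 days.
Drywall is on the critical path; changing it to 5 makes that path 28 days.
No other chain overtakes it, so the finish is 28 days.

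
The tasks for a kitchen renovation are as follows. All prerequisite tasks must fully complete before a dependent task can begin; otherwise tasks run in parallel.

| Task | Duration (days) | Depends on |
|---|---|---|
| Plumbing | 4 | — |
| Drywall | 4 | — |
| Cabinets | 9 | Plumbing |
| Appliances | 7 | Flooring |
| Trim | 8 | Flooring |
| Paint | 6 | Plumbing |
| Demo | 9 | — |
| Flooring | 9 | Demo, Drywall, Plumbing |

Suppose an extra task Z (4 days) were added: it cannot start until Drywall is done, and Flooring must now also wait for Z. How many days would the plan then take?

Originally the plan takes 26 days.
With Z inserted, Flooring now waits for max(Demo, Drywall, Plumbing, Z).
New critical path: Demo→Flooring→Trim = 9+9+8 = 26 ⇒ 26 days.

26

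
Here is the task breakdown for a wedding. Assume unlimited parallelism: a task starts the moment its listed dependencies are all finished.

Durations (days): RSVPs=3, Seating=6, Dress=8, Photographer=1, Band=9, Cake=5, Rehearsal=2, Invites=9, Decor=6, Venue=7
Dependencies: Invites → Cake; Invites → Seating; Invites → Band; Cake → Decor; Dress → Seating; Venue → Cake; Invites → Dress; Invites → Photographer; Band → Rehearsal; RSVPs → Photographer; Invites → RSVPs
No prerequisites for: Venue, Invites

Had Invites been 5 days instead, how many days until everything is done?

19

Critical path before the change: Invites→Dress→Seating = 9+8+6 = 23 giving 23 days.
Invites is on the critical path; changing it to 5 makes that path 19 days.
That remains the longest chain; total 19 days.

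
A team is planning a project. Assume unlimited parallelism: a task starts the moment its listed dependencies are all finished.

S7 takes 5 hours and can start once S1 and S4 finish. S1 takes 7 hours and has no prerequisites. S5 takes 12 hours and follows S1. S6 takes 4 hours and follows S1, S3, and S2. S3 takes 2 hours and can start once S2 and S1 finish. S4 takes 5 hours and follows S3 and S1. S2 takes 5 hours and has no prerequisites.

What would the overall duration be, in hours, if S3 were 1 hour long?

As given, the longest chain is S1→S3→S4→S7 = 7+2+5+5 = 19, so the finish is 19 hours.
S3 is on the critical path; changing it to 1 makes that path 18 hours.
The binding chain switches to S1→S5 = 7+12 = 19; finish 19 hours.

19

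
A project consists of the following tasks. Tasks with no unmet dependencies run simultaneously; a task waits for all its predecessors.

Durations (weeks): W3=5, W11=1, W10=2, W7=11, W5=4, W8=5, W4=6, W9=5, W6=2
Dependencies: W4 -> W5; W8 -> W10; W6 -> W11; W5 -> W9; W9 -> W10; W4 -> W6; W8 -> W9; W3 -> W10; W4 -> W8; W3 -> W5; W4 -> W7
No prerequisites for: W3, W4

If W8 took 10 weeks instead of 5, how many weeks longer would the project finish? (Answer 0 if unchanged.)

5

As given, the longest chain is W4→W8→W9→W10 = 6+5+5+2 = 18, so the finish is 18 weeks.
Since W8 is critical, the +5 change carries straight to that chain (now 23 weeks).
No other chain overtakes it, so the finish is 23 weeks.
Change in finish: 23 − 18 = +5 weeks.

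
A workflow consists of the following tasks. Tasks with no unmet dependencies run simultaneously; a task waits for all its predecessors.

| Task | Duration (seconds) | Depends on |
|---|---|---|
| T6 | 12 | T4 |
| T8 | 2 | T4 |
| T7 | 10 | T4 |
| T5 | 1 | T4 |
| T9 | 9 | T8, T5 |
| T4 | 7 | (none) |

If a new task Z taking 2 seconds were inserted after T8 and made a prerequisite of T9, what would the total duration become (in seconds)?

20

Originally the plan takes 19 seconds.
With Z inserted, T9 now waits for max(T8, T5, Z).
New critical path: T4→T8→Z→T9 = 7+2+2+9 = 20 ⇒ 20 seconds.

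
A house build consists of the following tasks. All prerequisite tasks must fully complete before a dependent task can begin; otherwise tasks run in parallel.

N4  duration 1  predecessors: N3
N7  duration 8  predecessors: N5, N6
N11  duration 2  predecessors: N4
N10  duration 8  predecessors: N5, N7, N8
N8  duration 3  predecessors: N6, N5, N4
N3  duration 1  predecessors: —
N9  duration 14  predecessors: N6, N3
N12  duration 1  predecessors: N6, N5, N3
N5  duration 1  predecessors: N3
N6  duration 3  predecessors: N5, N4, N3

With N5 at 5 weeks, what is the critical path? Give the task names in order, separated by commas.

Baseline: N3→N5→N6→N7→N10 = 1+1+3+8+8 = 21 → 21 weeks.
Since N5 is critical, the +4 change carries straight to that chain (now 25 weeks).
The critical path is still N3→N5→N6→N7→N10; finish is now 25 weeks.

N3, N5, N6, N7, N10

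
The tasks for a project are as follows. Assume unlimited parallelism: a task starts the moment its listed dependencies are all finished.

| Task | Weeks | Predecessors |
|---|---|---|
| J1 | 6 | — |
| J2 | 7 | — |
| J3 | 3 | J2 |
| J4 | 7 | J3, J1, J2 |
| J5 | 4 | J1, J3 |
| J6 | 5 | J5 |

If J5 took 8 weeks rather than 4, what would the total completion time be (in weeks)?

As given, the longest chain is J2→J3→J5→J6 = 7+3+4+5 = 19, so the finish is 19 weeks.
Since J5 is critical, the +4 change carries straight to that chain (now 23 weeks).
The critical path is still J2→J3→J5→J6; finish is now 23 weeks.

23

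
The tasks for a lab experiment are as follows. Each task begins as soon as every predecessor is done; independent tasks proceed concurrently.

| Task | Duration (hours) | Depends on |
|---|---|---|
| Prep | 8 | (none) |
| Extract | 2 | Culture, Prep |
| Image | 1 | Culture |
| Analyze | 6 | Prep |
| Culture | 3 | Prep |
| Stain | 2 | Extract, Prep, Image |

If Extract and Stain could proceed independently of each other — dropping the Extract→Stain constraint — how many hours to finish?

Original critical path: Prep→Culture→Extract→Stain = 8+3+2+2 = 15 ⇒ 15 hours.
Without Extract→Stain, Stain's earliest start moves from 13 to 12.
The longest chain is now Prep→Culture→Image→Stain = 8+3+1+2 = 14, so the job takes 14 hours.

14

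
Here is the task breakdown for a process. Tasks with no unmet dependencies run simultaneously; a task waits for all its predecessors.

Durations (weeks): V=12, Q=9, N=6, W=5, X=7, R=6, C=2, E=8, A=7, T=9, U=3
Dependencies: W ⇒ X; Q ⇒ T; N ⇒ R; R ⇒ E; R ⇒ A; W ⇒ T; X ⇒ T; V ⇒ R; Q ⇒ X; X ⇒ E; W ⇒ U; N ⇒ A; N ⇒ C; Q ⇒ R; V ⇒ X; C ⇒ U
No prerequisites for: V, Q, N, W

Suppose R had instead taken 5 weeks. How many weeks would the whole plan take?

28

The binding path is V→X→T = 12+7+9 = 28; finish at 28 weeks.
R has 2 weeks of float (longest path through it is 26).
That remains the longest chain; total 28 weeks.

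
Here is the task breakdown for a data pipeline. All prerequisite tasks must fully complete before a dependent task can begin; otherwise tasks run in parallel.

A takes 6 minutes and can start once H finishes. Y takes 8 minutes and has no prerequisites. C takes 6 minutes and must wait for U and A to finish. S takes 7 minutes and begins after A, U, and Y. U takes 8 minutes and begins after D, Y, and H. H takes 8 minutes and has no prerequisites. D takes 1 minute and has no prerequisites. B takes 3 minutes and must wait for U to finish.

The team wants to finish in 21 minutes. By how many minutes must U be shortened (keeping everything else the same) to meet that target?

2

Current finish: 23 minutes; target: 21.
U is on every critical path, so each minute cut from U cuts the finish by one (this holds down to a finish of 21).
Need 23 − 21 = 2 minutes off U → U becomes 6 minutes, finish becomes 21.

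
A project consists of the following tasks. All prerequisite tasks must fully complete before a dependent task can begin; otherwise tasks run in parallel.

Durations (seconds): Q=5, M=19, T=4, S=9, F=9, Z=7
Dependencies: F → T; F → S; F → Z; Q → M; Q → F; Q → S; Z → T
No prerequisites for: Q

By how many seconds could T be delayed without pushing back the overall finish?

The longest chain is Q→F→Z→T = 5+9+7+4 = 25; overall finish 25 seconds.
Longest path through T: 25 seconds (earliest finish 25, latest finish 25).
Slack of T = 21 − 21 = 0 seconds.

0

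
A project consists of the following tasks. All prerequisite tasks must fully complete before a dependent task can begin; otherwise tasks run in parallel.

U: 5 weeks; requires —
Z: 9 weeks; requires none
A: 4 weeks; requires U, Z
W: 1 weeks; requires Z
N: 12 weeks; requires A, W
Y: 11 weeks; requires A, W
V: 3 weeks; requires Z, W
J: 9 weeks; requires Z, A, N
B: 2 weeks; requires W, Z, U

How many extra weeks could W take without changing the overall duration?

3

Z→A→N→J = 9+4+12+9 = 34 sets the makespan at 34 weeks.
W finishes as early as 10 and must finish by 13.
So W can slip 13 − 10 = 3 weeks.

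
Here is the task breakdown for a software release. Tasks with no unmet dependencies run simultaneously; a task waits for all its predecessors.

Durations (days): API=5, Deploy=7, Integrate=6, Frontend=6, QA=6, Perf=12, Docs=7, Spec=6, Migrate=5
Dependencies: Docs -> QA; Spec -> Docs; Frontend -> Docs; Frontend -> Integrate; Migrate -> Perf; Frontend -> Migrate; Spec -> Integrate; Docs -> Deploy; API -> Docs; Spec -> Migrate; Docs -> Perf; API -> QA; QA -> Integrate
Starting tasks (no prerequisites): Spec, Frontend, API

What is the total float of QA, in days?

Spec→Docs→QA→Integrate = 6+7+6+6 = 25 sets the makespan at 25 days.
QA finishes as early as 19 and must finish by 19.
Float = 25 − 25 = 0.

0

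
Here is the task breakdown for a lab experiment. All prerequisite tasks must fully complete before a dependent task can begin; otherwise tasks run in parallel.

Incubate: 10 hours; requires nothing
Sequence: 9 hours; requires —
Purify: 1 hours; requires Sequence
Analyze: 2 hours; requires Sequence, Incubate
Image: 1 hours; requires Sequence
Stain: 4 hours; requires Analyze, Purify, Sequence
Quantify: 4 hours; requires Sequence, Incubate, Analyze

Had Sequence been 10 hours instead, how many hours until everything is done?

As given, the longest chain is Incubate→Analyze→Stain = 10+2+4 = 16, so the finish is 16 hours.
Sequence has 1 hour of float (longest path through it is 15).
That remains the longest chain; total 16 hours.

16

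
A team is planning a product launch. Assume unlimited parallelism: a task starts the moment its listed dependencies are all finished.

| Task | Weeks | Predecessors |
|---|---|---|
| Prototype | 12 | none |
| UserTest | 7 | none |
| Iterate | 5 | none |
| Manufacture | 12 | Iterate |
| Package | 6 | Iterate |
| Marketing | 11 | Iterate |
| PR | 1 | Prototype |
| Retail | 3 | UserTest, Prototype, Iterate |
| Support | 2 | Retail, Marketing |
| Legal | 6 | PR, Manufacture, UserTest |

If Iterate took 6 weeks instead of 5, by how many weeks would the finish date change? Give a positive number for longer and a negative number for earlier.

As given, the longest chain is Iterate→Manufacture→Legal = 5+12+6 = 23, so the finish is 23 weeks.
Iterate lies on that path, so at 6 weeks the path becomes 24 weeks.
The critical path is still Iterate→Manufacture→Legal; finish is now 24 weeks.
Change in finish: 24 − 23 = +1 weeks.

1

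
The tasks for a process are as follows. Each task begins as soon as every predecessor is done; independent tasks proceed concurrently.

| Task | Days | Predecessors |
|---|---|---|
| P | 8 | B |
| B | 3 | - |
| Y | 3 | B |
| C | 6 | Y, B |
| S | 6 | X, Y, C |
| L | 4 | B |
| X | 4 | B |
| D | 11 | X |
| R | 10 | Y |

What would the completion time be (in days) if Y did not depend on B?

With the dependency in place, B→Y→C→S = 3+3+6+6 = 18 sets the finish at 18 days.
Without B→Y, Y's earliest start moves from 3 to 0.
New critical path: B→X→D = 3+4+11 = 18 ⇒ 18 days.

18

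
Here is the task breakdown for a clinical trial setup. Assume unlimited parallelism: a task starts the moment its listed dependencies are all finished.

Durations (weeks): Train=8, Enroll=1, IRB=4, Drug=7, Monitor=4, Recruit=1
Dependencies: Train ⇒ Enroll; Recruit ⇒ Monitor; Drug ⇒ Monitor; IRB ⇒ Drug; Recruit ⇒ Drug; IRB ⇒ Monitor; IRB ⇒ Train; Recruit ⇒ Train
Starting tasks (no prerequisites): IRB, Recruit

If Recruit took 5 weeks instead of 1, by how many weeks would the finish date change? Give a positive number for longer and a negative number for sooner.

1

As given, the longest chain is IRB→Drug→Monitor = 4+7+4 = 15, so the finish is 15 weeks.
The longest path through Recruit is only 12 weeks, so Recruit has float 3.
The binding chain switches to Recruit→Drug→Monitor = 5+7+4 = 16; finish 16 weeks.
Change in finish: 16 − 15 = +1 weeks.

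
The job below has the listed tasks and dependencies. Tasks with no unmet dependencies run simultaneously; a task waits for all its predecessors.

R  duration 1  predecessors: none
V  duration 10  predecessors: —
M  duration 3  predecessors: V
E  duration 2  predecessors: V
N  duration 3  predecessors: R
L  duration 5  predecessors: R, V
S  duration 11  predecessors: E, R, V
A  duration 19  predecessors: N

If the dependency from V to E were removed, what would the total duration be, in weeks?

Before: longest chain R→N→A = 1+3+19 = 23, finish 23.
Without V→E, E's earliest start moves from 10 to 0.
After: R→N→A = 1+3+19 = 23 → 23 weeks.

23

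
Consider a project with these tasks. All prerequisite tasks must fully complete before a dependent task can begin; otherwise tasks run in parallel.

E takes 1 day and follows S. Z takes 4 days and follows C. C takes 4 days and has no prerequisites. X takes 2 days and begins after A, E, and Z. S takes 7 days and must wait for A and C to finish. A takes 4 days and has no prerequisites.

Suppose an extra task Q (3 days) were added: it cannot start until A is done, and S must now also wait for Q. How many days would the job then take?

Originally the job takes 14 days.
With Q inserted, S now waits for max(A, C, Q).
New critical path: A→Q→S→E→X = 4+3+7+1+2 = 17 ⇒ 17 days.

17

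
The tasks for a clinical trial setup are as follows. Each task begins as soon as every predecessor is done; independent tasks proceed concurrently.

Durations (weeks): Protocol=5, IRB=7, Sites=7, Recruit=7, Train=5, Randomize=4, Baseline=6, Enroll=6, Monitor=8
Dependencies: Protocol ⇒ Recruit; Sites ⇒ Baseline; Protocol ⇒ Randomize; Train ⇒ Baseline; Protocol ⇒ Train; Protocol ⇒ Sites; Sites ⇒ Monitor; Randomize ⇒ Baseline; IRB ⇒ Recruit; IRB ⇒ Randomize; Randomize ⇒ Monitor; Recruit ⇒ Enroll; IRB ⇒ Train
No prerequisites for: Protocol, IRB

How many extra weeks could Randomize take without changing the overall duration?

1

The longest chain is Protocol→Sites→Monitor = 5+7+8 = 20; overall finish 20 weeks.
Randomize finishes as early as 11 and must finish by 12.
Float = 20 − 19 = 1.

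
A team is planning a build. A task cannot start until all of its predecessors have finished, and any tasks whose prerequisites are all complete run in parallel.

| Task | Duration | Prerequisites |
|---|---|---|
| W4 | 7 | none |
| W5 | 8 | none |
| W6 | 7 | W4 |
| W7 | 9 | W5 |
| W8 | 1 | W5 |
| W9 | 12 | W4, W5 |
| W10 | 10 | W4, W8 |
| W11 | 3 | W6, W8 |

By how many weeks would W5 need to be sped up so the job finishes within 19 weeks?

1

Current finish: 20 weeks; target: 19.
W5 is on every critical path, so each week cut from W5 cuts the finish by one (this holds down to a finish of 19).
Need 20 − 19 = 1 week off W5 → W5 becomes 7 weeks, finish becomes 19.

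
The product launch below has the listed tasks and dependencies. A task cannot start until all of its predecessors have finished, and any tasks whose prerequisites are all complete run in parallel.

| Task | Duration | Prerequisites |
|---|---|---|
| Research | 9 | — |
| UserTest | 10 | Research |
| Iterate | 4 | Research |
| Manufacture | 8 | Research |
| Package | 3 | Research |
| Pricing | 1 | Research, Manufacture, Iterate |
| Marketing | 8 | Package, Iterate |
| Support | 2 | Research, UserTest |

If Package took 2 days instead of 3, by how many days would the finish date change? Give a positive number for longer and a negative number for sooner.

0

Baseline: Research→UserTest→Support = 9+10+2 = 21 → 21 days.
Package is off the critical path — its longest chain is 20 days, giving 1 of slack.
No other chain overtakes it, so the finish is 21 days.
Change in finish: 21 − 21 = +0 days.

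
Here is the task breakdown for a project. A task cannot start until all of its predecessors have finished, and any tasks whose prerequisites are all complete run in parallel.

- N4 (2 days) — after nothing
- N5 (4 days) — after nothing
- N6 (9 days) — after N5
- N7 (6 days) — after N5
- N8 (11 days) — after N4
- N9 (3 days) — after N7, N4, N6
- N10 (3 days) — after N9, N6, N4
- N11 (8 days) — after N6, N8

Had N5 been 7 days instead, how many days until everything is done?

24

Critical path before the change: N5→N6→N11 = 4+9+8 = 21 giving 21 days.
N5 is on the critical path; changing it to 7 makes that path 24 days.
No other chain overtakes it, so the finish is 24 days.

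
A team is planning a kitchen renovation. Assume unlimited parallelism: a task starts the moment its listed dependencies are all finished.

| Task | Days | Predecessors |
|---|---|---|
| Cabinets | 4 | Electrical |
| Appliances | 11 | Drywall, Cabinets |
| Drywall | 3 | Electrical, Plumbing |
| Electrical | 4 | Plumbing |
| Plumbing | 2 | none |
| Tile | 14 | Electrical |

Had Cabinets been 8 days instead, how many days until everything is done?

Baseline: Plumbing→Electrical→Cabinets→Appliances = 2+4+4+11 = 21 → 21 days.
Cabinets is on the critical path; changing it to 8 makes that path 25 days.
The critical path is still Plumbing→Electrical→Cabinets→Appliances; finish is now 25 days.

25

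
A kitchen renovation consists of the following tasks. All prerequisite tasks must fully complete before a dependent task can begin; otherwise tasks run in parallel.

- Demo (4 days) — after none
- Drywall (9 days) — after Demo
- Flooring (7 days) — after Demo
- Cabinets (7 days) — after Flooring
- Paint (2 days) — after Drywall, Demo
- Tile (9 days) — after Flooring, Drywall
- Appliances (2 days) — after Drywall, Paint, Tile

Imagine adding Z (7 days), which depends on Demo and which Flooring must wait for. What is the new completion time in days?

29

Originally the plan takes 24 days.
With Z inserted, Flooring now waits for max(Demo, Z).
New critical path: Demo→Z→Flooring→Tile→Appliances = 4+7+7+9+2 = 29 ⇒ 29 days.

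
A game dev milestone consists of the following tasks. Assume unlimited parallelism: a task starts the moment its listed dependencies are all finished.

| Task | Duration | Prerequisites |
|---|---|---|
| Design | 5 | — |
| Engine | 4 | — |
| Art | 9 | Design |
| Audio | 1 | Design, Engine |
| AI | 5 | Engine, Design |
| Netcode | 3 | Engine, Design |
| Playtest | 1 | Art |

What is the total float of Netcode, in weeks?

7

Design→Art→Playtest = 5+9+1 = 15 sets the makespan at 15 weeks.
Longest path through Netcode: 8 weeks (earliest finish 8, latest finish 15).
Float = 15 − 8 = 7.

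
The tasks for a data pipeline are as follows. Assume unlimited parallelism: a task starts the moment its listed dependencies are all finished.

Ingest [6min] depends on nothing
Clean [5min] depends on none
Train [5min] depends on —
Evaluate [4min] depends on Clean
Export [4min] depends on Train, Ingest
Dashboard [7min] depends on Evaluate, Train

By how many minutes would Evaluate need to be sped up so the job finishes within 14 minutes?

2

Current finish: 16 minutes; target: 14.
Evaluate is on every critical path, so each minute cut from Evaluate cuts the finish by one (this holds down to a finish of 13).
Need 16 − 14 = 2 minutes off Evaluate → Evaluate becomes 2 minutes, finish becomes 14.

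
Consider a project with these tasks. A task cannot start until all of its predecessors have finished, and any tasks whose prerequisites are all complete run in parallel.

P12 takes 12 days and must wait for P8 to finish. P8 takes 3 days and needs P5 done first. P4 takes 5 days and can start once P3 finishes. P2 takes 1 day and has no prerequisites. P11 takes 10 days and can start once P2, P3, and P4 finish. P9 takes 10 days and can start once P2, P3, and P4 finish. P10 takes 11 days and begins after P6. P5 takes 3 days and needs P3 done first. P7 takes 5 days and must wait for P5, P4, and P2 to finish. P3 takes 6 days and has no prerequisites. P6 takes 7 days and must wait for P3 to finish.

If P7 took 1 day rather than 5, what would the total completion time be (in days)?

24

Actual critical path: P3→P5→P8→P12 = 6+3+3+12 = 24 ⇒ 24 days.
P7 has 8 days of float (longest path through it is 16).
No other chain overtakes it, so the finish is 24 days.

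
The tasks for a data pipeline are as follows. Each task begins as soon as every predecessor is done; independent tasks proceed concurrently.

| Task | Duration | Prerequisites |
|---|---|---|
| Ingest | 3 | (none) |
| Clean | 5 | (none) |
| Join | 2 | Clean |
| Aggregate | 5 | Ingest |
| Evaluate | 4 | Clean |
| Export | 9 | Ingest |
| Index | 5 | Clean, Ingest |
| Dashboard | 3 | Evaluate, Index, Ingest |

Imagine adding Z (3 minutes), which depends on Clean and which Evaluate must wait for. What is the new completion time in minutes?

15

Originally the job takes 13 minutes.
With Z inserted, Evaluate now waits for max(Clean, Z).
New critical path: Clean→Z→Evaluate→Dashboard = 5+3+4+3 = 15 ⇒ 15 minutes.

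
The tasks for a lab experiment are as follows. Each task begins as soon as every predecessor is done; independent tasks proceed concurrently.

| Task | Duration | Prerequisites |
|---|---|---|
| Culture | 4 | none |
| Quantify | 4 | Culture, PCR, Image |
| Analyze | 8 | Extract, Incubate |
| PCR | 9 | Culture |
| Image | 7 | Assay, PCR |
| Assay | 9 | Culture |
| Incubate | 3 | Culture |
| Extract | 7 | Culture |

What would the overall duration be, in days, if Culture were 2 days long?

Actual critical path: Culture→PCR→Image→Quantify = 4+9+7+4 = 24 ⇒ 24 days.
Culture lies on that path, so at 2 days the path becomes 22 days.
No other chain overtakes it, so the finish is 22 days.

22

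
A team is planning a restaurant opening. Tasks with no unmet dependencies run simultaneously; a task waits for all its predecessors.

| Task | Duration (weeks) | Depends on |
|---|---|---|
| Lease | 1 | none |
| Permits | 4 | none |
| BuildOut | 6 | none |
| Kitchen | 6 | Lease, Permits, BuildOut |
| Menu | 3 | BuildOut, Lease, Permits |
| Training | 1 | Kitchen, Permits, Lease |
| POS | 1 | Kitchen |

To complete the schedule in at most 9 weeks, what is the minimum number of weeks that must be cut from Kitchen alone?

Current finish: 13 weeks; target: 9.
Kitchen is on every critical path, so each week cut from Kitchen cuts the finish by one (this holds down to a finish of 9).
Need 13 − 9 = 4 weeks off Kitchen → Kitchen becomes 2 weeks, finish becomes 9.

4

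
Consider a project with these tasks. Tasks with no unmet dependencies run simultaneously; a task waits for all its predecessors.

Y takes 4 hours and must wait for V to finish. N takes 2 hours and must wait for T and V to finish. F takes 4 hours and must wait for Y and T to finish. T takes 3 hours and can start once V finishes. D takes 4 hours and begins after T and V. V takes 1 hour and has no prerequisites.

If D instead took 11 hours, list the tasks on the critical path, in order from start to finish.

V, T, D

As given, the longest chain is V→Y→F = 1+4+4 = 9, so the finish is 9 hours.
D has 1 hour of float (longest path through it is 8).
New critical path: V→T→D = 1+3+11 = 15 ⇒ 15 hours.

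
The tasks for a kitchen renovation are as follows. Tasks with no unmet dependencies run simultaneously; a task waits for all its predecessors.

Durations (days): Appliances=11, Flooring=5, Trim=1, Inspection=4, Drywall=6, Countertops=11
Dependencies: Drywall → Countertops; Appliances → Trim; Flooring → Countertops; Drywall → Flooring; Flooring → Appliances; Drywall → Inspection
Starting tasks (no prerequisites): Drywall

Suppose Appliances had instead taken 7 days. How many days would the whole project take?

22

As given, the longest chain is Drywall→Flooring→Appliances→Trim = 6+5+11+1 = 23, so the finish is 23 days.
Appliances lies on that path, so at 7 days the path becomes 19 days.
New critical path: Drywall→Flooring→Countertops = 6+5+11 = 22 ⇒ 22 days.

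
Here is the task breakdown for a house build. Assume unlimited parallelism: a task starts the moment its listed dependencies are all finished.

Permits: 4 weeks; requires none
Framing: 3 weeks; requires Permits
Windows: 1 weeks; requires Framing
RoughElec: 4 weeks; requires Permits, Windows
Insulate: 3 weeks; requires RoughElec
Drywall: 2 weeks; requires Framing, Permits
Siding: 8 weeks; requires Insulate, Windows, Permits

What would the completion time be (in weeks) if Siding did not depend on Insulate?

16

Before: longest chain Permits→Framing→Windows→RoughElec→Insulate→Siding = 4+3+1+4+3+8 = 23, finish 23.
Without Insulate→Siding, Siding's earliest start moves from 15 to 8.
New critical path: Permits→Framing→Windows→Siding = 4+3+1+8 = 16 ⇒ 16 weeks.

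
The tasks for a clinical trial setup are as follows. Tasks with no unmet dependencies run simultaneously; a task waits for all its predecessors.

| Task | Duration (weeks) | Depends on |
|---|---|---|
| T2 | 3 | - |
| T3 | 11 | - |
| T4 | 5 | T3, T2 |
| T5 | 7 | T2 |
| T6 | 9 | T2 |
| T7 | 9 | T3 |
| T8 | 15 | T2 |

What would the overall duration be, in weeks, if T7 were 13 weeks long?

24

Baseline: T3→T7 = 11+9 = 20 → 20 weeks.
T7 is on the critical path; changing it to 13 makes that path 24 weeks.
That remains the longest chain; total 24 weeks.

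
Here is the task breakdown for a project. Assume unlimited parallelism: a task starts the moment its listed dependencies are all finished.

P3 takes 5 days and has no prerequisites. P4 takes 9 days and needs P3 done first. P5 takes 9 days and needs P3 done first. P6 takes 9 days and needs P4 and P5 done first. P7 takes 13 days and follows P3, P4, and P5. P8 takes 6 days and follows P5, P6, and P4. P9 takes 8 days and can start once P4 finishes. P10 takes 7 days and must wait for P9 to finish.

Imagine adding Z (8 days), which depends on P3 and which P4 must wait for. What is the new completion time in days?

37

Originally the project takes 29 days.
With Z inserted, P4 now waits for max(P3, Z).
New critical path: P3→Z→P4→P6→P8 = 5+8+9+9+6 = 37 ⇒ 37 days.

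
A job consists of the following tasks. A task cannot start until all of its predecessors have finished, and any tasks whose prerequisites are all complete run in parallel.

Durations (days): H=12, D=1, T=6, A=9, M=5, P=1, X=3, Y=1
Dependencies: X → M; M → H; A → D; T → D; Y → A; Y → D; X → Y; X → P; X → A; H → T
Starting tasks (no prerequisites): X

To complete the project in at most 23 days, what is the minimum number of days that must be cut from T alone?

Current finish: 27 days; target: 23.
T is on every critical path, so each day cut from T cuts the finish by one (this holds down to a finish of 22).
Need 27 − 23 = 4 days off T → T becomes 2 days, finish becomes 23.

4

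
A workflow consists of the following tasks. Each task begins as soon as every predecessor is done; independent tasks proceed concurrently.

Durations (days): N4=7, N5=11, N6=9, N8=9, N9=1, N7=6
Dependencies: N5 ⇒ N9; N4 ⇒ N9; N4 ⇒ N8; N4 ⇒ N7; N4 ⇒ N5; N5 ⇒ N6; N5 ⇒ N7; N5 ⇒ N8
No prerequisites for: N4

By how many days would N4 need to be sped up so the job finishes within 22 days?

Current finish: 27 days; target: 22.
N4 is on every critical path, so each day cut from N4 cuts the finish by one (this holds down to a finish of 21).
Need 27 − 22 = 5 days off N4 → N4 becomes 2 days, finish becomes 22.

5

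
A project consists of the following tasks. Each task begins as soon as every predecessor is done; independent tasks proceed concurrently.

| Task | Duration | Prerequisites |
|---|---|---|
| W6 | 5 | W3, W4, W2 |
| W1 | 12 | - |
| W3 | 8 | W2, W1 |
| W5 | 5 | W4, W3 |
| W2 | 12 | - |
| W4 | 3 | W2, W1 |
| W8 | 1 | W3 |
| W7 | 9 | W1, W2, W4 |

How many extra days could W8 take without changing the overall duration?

4

Critical path: W1→W3→W5 = 12+8+5 = 25, so the finish is 25 days.
The longest chain containing W8 totals 21 days.
Float = 25 − 21 = 4.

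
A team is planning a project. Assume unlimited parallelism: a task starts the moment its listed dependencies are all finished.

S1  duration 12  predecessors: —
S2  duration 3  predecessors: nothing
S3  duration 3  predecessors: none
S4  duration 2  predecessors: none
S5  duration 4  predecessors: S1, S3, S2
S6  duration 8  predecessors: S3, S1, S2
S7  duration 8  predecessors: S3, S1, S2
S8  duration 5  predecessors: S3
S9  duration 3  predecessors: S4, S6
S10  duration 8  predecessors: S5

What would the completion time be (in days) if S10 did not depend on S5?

23

With the dependency in place, S1→S5→S10 = 12+4+8 = 24 sets the finish at 24 days.
Without S5→S10, S10's earliest start moves from 16 to 0.
The longest chain is now S1→S6→S9 = 12+8+3 = 23, so the schedule takes 23 days.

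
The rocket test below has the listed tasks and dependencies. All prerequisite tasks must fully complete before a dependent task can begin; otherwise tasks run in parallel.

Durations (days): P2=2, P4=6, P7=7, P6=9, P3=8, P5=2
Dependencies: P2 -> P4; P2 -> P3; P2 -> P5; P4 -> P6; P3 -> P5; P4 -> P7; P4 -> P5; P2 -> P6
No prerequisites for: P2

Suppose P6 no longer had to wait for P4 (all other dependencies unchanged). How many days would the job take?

With the dependency in place, P2→P4→P6 = 2+6+9 = 17 sets the finish at 17 days.
Without P4→P6, P6's earliest start moves from 8 to 2.
The longest chain is now P2→P4→P7 = 2+6+7 = 15, so the job takes 15 days.

15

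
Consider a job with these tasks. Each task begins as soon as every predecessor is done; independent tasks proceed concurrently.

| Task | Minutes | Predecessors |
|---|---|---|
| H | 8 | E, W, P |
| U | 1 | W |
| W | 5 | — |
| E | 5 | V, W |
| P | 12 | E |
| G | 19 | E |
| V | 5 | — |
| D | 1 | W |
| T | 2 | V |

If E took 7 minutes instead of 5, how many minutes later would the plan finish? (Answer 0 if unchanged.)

As given, the longest chain is V→E→P→H = 5+5+12+8 = 30, so the finish is 30 minutes.
E lies on that path, so at 7 minutes the path becomes 32 minutes.
No other chain overtakes it, so the finish is 32 minutes.
Change in finish: 32 − 30 = +2 minutes.

2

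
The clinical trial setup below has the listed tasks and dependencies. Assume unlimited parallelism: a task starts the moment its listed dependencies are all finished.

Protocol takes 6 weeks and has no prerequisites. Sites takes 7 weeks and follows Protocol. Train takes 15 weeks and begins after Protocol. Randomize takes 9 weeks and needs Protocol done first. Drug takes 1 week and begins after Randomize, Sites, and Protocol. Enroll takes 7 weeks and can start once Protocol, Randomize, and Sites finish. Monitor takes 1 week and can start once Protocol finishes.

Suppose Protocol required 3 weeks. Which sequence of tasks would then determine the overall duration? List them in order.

Protocol, Randomize, Enroll

The binding path is Protocol→Randomize→Enroll = 6+9+7 = 22; finish at 22 weeks.
Protocol is on the critical path; changing it to 3 makes that path 19 weeks.
No other chain overtakes it, so the finish is 19 weeks.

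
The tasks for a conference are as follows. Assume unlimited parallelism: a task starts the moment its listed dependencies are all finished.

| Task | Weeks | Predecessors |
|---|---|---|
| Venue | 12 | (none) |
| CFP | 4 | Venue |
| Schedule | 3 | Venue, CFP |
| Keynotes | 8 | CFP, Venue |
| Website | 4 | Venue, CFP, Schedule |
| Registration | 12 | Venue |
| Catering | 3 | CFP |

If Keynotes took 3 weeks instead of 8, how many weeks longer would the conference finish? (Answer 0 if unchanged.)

0

Actual critical path: Venue→CFP→Keynotes = 12+4+8 = 24 ⇒ 24 weeks.
Keynotes is on the critical path; changing it to 3 makes that path 19 weeks.
New critical path: Venue→Registration = 12+12 = 24 ⇒ 24 weeks.
Change in finish: 24 − 24 = +0 weeks.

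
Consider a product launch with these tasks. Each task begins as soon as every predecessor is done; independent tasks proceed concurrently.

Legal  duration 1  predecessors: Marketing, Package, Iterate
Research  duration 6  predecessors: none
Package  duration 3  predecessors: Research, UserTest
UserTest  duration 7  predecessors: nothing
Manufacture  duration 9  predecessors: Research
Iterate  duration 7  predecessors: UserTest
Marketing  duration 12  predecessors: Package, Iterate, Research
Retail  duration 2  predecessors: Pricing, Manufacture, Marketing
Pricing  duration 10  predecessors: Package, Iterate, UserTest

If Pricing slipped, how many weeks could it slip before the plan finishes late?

UserTest→Iterate→Marketing→Retail = 7+7+12+2 = 28 sets the makespan at 28 weeks.
Longest path through Pricing: 26 weeks (earliest finish 24, latest finish 26).
So Pricing can slip 26 − 24 = 2 weeks.

2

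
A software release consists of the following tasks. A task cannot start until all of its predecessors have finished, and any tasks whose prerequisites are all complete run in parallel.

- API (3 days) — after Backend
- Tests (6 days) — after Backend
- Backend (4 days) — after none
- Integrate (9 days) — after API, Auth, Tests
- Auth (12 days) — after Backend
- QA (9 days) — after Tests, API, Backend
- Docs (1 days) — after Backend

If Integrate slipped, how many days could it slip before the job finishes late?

0

The longest chain is Backend→Auth→Integrate = 4+12+9 = 25; overall finish 25 days.
The longest chain containing Integrate totals 25 days.
Slack of Integrate = 16 − 16 = 0 days.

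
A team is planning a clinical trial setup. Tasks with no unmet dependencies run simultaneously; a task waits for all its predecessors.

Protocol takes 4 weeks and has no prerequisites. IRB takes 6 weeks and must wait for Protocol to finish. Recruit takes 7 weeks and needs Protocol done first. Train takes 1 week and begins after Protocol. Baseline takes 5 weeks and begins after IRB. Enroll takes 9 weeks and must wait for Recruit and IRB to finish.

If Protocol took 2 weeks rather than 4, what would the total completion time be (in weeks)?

18

Baseline: Protocol→Recruit→Enroll = 4+7+9 = 20 → 20 weeks.
Protocol is on the critical path; changing it to 2 makes that path 18 weeks.
That remains the longest chain; total 18 weeks.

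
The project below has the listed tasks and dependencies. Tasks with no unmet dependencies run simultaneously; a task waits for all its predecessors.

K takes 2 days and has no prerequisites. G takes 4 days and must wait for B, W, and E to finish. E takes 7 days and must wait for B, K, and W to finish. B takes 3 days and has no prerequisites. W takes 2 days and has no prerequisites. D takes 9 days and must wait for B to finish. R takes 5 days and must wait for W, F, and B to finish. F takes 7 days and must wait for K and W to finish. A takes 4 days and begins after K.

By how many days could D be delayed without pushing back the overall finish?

2

The longest chain is K→F→R = 2+7+5 = 14; overall finish 14 days.
The longest chain containing D totals 12 days.
Float = 14 − 12 = 2.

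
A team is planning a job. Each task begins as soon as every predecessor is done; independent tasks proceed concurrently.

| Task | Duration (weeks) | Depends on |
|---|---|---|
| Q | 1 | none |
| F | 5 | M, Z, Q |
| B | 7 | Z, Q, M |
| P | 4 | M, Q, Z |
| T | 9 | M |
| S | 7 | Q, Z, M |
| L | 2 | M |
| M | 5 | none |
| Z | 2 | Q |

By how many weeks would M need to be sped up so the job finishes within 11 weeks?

3

Current finish: 14 weeks; target: 11.
M is on every critical path, so each week cut from M cuts the finish by one (this holds down to a finish of 10).
Need 14 − 11 = 3 weeks off M → M becomes 2 weeks, finish becomes 11.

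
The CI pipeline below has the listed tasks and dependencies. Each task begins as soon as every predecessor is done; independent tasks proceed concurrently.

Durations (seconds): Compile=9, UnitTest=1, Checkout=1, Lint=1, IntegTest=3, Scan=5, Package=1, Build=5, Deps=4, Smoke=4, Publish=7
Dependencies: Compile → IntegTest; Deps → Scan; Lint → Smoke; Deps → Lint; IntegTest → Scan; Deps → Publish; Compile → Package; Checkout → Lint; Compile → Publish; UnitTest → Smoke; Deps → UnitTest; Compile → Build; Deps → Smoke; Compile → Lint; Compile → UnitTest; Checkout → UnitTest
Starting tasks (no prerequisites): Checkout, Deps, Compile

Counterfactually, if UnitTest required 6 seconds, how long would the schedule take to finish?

19

Critical path before the change: Compile→IntegTest→Scan = 9+3+5 = 17 giving 17 seconds.
UnitTest is off the critical path — its longest chain is 14 seconds, giving 3 of slack.
Now Compile→UnitTest→Smoke = 9+6+4 = 19 is longest, so the finish becomes 19 seconds.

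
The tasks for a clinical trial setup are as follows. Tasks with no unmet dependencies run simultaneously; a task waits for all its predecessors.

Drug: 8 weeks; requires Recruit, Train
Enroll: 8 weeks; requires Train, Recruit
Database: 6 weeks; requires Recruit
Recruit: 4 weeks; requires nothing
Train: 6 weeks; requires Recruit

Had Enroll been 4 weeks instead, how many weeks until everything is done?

18

As given, the longest chain is Recruit→Train→Enroll = 4+6+8 = 18, so the finish is 18 weeks.
Since Enroll is critical, the -4 change carries straight to that chain (now 14 weeks).
The binding chain switches to Recruit→Train→Drug = 4+6+8 = 18; finish 18 weeks.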